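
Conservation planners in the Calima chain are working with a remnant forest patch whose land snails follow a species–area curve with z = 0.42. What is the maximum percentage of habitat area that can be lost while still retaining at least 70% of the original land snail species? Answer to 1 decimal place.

57.2%

Need (A_new/A_old)^0.42 = 0.7, so A_new/A_old = 0.7^(1/0.42) = 0.7^2.381
ln(A_new/A_old) = ln 0.7 / 0.42 = -0.3567 / 0.42 = -0.8492
A_new/A_old = e^-0.8492 ≈ 0.4277
Fraction that can be lost = 1 − 0.4277 = 0.5723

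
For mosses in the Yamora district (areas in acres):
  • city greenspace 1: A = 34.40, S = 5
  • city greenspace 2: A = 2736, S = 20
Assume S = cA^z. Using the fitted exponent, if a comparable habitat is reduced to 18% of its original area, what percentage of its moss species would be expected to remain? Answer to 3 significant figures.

58.1%

z = ln(20/5) / ln(2736/34.4) = 1.3863 / 4.3762 = 0.3168
S_new/S_old = (A_new/A_old)^z = 0.18^0.3168 = exp(0.3168 × -1.7148) = 0.5809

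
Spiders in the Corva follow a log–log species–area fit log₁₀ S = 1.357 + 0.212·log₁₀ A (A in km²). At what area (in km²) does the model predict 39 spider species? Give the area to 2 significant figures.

13 km²

39 = 22.75 × A^0.212  ⇒  A^0.212 = 39/22.75 = 1.714
ln A = ln(1.714) / 0.212 = 0.5390 / 0.212 = 2.5422
A = e^2.5422 ≈ 12.71 km²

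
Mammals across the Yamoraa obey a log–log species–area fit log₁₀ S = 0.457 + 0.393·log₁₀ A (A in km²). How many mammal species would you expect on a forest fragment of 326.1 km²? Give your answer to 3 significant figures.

S = 2.864 × 326.1^0.393 = 2.864 × 9.722 ≈ 27.84

27.8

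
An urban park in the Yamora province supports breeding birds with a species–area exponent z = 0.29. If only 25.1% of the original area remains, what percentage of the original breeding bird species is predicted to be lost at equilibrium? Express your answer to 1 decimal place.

S_new/S_old = (A_new/A_old)^z = 0.251^0.29
= exp(0.29 × ln 0.251) = exp(0.29 × -1.3823) = exp(-0.4009) ≈ 0.6697
Fraction lost = 1 − 0.6697 = 0.3303

33.0%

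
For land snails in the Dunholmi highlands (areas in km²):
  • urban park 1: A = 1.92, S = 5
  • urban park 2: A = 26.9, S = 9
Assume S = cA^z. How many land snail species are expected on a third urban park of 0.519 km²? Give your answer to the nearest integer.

z = ln(9/5) / ln(26.9/1.92) = 0.5878 / 2.6398 = 0.2227
c = 5 / 1.92^0.2227 = 5 / 1.156 = 4.324
S₃ = 4.324 × 0.519^0.2227 = 4.324 × 0.8641 ≈ 3.737

4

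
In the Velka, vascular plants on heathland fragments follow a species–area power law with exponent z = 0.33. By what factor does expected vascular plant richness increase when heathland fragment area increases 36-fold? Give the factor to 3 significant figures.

S₂/S₁ = (A₂/A₁)^z = 36^0.33
ln(S₂/S₁) = 0.33 × ln 36 = 0.33 × 3.5835 = 1.1826
S₂/S₁ = e^1.1826 ≈ 3.263

3.26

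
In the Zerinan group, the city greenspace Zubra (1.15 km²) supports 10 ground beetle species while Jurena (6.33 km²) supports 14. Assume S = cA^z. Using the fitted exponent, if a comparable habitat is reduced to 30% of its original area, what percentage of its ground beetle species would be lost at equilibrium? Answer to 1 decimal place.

21.1%

z = ln(14/10) / ln(6.33/1.15) = 0.3365 / 1.7055 = 0.1973
S_new/S_old = (A_new/A_old)^z = 0.3^0.1973 = exp(0.1973 × -1.2040) = 0.7886
Fraction lost = 1 − 0.7886 = 0.2114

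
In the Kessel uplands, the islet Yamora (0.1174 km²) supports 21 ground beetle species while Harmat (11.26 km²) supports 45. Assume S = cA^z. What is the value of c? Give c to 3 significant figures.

z = ln(S₂/S₁) / ln(A₂/A₁) = ln(45/21) / ln(11.26/0.1174) = 0.7621 / 4.5634 = 0.1670
c = S₁ / A₁^z = 21 / 0.1174^0.1670 = 21 / 0.6992 = 30.03

30.0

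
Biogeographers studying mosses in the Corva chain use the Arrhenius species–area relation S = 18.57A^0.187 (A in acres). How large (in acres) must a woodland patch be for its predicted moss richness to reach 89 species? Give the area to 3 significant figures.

89 = 18.57 × A^0.187  ⇒  A^0.187 = 89/18.57 = 4.793
ln A = ln(4.793) / 0.187 = 1.5671 / 0.187 = 8.3802
A = e^8.3802 ≈ 4360 acres

4360 acres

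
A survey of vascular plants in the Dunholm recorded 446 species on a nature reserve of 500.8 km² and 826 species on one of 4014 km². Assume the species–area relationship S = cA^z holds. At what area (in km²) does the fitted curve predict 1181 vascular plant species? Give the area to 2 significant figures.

13000 km²

z = ln(826/446) / ln(4014/500.8) = 0.6163 / 2.0813 = 0.2961
c = 446 / 500.8^0.2961 = 446 / 6.3 = 70.79
A = (1181/70.79)^(1/0.2961) ⇒ ln A = ln(16.68)/0.2961 = 9.5050
A = e^9.5050 ≈ 13427 km²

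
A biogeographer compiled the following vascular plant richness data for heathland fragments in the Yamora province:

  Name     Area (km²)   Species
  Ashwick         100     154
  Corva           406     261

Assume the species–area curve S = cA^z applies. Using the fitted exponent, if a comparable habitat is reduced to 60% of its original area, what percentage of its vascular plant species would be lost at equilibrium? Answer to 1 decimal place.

17.5%

z = ln(261/154) / ln(406/100) = 0.5276 / 1.4012 = 0.3765
S_new/S_old = (A_new/A_old)^z = 0.6^0.3765 = exp(0.3765 × -0.5108) = 0.825
Fraction lost = 1 − 0.825 = 0.175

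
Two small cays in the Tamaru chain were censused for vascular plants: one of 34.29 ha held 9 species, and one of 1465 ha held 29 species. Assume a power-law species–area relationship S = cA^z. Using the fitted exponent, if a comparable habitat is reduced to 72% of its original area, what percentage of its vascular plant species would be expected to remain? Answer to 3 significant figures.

90.3%

z = ln(29/9) / ln(1465/34.29) = 1.1701 / 3.7548 = 0.3116
S_new/S_old = (A_new/A_old)^z = 0.72^0.3116 = exp(0.3116 × -0.3285) = 0.9027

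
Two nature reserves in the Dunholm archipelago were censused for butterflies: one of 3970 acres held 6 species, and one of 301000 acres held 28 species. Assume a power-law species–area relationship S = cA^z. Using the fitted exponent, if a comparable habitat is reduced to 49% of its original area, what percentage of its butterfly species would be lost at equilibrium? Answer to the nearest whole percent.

z = ln(28/6) / ln(301000/3970) = 1.5404 / 4.3283 = 0.3559
S_new/S_old = (A_new/A_old)^z = 0.49^0.3559 = exp(0.3559 × -0.7133) = 0.7758
Fraction lost = 1 − 0.7758 = 0.2242

22%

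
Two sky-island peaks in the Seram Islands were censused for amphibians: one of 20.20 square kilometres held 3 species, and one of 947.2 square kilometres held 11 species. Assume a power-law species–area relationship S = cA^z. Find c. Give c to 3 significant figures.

z = ln(S₂/S₁) / ln(A₂/A₁) = ln(11/3) / ln(947.2/20.2) = 1.2993 / 3.8478 = 0.3377
c = S₁ / A₁^z = 3 / 20.2^0.3377 = 3 / 2.759 = 1.087

1.09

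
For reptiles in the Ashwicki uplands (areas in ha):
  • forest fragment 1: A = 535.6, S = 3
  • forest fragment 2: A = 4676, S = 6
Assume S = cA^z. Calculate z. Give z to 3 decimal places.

0.320

Taking logs: ln S = ln c + z ln A, so z = (ln S₂ − ln S₁)/(ln A₂ − ln A₁).
z = ln(6/3) / ln(4676/535.6) = ln(2) / ln(8.73) = 0.6931 / 2.1668 = 0.3199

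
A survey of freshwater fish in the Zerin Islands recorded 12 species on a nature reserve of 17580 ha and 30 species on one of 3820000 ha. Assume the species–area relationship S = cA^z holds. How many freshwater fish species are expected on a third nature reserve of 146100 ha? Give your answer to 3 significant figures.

17.2

z = ln(30/12) / ln(3820000/17580) = 0.9163 / 5.3812 = 0.1703
c = 12 / 17580^0.1703 = 12 / 5.282 = 2.272
S₃ = 2.272 × 146100^0.1703 = 2.272 × 7.575 ≈ 17.21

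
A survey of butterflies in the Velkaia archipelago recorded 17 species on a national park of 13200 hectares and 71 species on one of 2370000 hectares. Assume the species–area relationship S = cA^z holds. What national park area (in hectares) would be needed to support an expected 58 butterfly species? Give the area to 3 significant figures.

1140000 hectares

z = ln(71/17) / ln(2370000/13200) = 1.4295 / 5.1904 = 0.2754
c = 17 / 13200^0.2754 = 17 / 13.64 = 1.246
A = (58/1.246)^(1/0.2754) ⇒ ln A = ln(46.54)/0.2754 = 13.9441
A = e^13.9441 ≈ 1137193 hectares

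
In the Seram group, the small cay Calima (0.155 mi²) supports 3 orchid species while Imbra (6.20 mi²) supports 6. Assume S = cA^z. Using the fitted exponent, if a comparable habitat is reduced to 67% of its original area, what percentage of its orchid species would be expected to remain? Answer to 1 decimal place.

z = ln(6/3) / ln(6.2/0.155) = 0.6931 / 3.6889 = 0.1879
S_new/S_old = (A_new/A_old)^z = 0.67^0.1879 = exp(0.1879 × -0.4005) = 0.9275

92.8%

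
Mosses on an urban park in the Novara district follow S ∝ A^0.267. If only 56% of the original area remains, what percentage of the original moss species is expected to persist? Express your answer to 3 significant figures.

85.7%

S_new/S_old = (A_new/A_old)^z = 0.56^0.267
= exp(0.267 × ln 0.56) = exp(0.267 × -0.5798) = exp(-0.1548) ≈ 0.8566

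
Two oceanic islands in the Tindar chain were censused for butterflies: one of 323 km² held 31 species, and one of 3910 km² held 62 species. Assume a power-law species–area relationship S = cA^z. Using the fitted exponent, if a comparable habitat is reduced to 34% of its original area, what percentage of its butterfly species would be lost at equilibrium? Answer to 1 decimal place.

25.9%

z = ln(62/31) / ln(3910/323) = 0.6931 / 2.4936 = 0.2780
S_new/S_old = (A_new/A_old)^z = 0.34^0.2780 = exp(0.2780 × -1.0788) = 0.7409
Fraction lost = 1 − 0.7409 = 0.2591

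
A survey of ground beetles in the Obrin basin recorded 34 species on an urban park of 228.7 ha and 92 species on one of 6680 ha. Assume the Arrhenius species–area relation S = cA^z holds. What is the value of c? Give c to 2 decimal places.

z = ln(S₂/S₁) / ln(A₂/A₁) = ln(92/34) / ln(6680/228.7) = 0.9954 / 3.3745 = 0.2950
c = S₁ / A₁^z = 34 / 228.7^0.2950 = 34 / 4.965 = 6.847

6.85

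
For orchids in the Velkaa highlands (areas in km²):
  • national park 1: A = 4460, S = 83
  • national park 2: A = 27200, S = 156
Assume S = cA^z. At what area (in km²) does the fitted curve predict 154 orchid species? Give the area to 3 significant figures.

z = ln(156/83) / ln(27200/4460) = 0.6310 / 1.8081 = 0.3490
c = 83 / 4460^0.3490 = 83 / 18.78 = 4.42
A = (154/4.42)^(1/0.3490) ⇒ ln A = ln(34.84)/0.3490 = 10.1740
A = e^10.1740 ≈ 26213 km²

26200 km²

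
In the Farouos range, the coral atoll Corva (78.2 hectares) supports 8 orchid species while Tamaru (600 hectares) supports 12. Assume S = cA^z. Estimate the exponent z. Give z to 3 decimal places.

Taking logs: ln S = ln c + z ln A, so z = (ln S₂ − ln S₁)/(ln A₂ − ln A₁).
z = ln(12/8) / ln(600/78.2) = ln(1.5) / ln(7.673) = 0.4055 / 2.0377 = 0.1990

0.199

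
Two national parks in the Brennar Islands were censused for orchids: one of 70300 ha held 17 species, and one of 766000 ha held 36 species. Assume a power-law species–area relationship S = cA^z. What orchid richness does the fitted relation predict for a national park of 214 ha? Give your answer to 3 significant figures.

2.75

z = ln(36/17) / ln(766000/70300) = 0.7503 / 2.3884 = 0.3141
c = 17 / 70300^0.3141 = 17 / 33.32 = 0.5103
S₃ = 0.5103 × 214^0.3141 = 0.5103 × 5.396 ≈ 2.754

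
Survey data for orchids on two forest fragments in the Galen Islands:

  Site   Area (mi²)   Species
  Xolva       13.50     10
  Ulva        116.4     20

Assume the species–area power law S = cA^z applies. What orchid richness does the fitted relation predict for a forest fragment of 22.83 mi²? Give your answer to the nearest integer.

z = ln(20/10) / ln(116.4/13.5) = 0.6931 / 2.1543 = 0.3217
c = 10 / 13.5^0.3217 = 10 / 2.31 = 4.328
S₃ = 4.328 × 22.83^0.3217 = 4.328 × 2.736 ≈ 11.84

12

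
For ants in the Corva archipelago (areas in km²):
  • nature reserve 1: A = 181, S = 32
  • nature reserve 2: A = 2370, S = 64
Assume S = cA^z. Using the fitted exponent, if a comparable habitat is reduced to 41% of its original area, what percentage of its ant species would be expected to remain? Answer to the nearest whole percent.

z = ln(64/32) / ln(2370/181) = 0.6931 / 2.5721 = 0.2695
S_new/S_old = (A_new/A_old)^z = 0.41^0.2695 = exp(0.2695 × -0.8916) = 0.7864

79%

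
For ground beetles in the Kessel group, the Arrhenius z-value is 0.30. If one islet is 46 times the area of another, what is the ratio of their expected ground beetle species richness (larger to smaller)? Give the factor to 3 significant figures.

3.15

S₂/S₁ = (A₂/A₁)^z = 46^0.3
ln(S₂/S₁) = 0.3 × ln 46 = 0.3 × 3.8286 = 1.1486
S₂/S₁ = e^1.1486 ≈ 3.154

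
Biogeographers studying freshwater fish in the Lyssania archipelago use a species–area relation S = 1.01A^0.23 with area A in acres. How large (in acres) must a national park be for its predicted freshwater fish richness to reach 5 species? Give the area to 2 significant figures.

5 = 1.01 × A^0.23  ⇒  A^0.23 = 5/1.01 = 4.95
ln A = ln(4.95) / 0.23 = 1.5995 / 0.23 = 6.9543
A = e^6.9543 ≈ 1048 acres

1000 acres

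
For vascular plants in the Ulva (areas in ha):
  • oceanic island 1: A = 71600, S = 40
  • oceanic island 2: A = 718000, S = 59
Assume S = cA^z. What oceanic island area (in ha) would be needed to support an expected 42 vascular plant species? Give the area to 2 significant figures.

96000 ha

z = ln(59/40) / ln(718000/71600) = 0.3887 / 2.3054 = 0.1686
c = 40 / 71600^0.1686 = 40 / 6.584 = 6.075
A = (42/6.075)^(1/0.1686) ⇒ ln A = ln(6.913)/0.1686 = 11.4683
A = e^11.4683 ≈ 95631 ha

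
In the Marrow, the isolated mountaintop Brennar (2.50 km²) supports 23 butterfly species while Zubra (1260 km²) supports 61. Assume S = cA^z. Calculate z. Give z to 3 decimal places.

Taking logs: ln S = ln c + z ln A, so z = (ln S₂ − ln S₁)/(ln A₂ − ln A₁).
z = ln(61/23) / ln(1260/2.5) = ln(2.652) / ln(504) = 0.9754 / 6.2226 = 0.1567

0.157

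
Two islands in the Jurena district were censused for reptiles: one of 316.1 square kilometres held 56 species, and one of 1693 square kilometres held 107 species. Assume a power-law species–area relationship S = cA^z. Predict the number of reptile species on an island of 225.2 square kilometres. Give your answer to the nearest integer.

z = ln(107/56) / ln(1693/316.1) = 0.6475 / 1.6782 = 0.3858
c = 56 / 316.1^0.3858 = 56 / 9.215 = 6.077
S₃ = 6.077 × 225.2^0.3858 = 6.077 × 8.085 ≈ 49.13

49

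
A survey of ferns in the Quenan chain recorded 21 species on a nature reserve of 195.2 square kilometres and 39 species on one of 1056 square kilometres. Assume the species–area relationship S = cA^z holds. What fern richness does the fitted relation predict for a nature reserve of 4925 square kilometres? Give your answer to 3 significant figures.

68.6

z = ln(39/21) / ln(1056/195.2) = 0.6190 / 1.6882 = 0.3667
c = 21 / 195.2^0.3667 = 21 / 6.916 = 3.036
S₃ = 3.036 × 4925^0.3667 = 3.036 × 22.59 ≈ 68.59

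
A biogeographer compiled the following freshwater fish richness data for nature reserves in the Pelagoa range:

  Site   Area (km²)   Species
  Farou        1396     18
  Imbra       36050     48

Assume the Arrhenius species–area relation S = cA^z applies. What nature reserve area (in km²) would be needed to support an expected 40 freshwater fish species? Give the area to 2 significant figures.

z = ln(48/18) / ln(36050/1396) = 0.9808 / 3.2513 = 0.3017
c = 18 / 1396^0.3017 = 18 / 8.886 = 2.026
A = (40/2.026)^(1/0.3017) ⇒ ln A = ln(19.75)/0.3017 = 9.8883
A = e^9.8883 ≈ 19698 km²

20000 km²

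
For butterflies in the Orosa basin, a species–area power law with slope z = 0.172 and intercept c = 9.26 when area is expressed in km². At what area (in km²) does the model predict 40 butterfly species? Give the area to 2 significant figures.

4900 km²

40 = 9.26 × A^0.172  ⇒  A^0.172 = 40/9.26 = 4.32
ln A = ln(4.32) / 0.172 = 1.4632 / 0.172 = 8.5068
A = e^8.5068 ≈ 4948 km²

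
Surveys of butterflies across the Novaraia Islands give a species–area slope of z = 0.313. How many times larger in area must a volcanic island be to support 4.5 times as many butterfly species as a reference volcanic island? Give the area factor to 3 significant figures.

(A₂/A₁)^0.313 = 4.5, so A₂/A₁ = 4.5^(1/0.313) = 4.5^3.195
ln(A₂/A₁) = ln 4.5 / 0.313 = 1.5041 / 0.313 = 4.8054
A₂/A₁ = e^4.8054 ≈ 122.2

122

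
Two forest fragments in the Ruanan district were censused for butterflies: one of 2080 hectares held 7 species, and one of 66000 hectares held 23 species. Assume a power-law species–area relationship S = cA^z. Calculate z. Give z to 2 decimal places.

0.34

Taking logs: ln S = ln c + z ln A, so z = (ln S₂ − ln S₁)/(ln A₂ − ln A₁).
z = ln(23/7) / ln(66000/2080) = ln(3.286) / ln(31.73) = 1.1896 / 3.4573 = 0.3441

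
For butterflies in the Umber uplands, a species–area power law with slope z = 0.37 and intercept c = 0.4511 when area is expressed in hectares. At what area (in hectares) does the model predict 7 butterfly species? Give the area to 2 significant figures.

1700 hectares

7 = 0.4511 × A^0.37  ⇒  A^0.37 = 7/0.4511 = 15.52
ln A = ln(15.52) / 0.37 = 2.7420 / 0.37 = 7.4107
A = e^7.4107 ≈ 1654 hectares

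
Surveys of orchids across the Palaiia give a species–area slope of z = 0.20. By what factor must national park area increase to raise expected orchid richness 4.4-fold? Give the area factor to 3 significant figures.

1650

(A₂/A₁)^0.2 = 4.4, so A₂/A₁ = 4.4^(1/0.2) = 4.4^5
ln(A₂/A₁) = ln 4.4 / 0.2 = 1.4816 / 0.2 = 7.4080
A₂/A₁ = e^7.4080 ≈ 1649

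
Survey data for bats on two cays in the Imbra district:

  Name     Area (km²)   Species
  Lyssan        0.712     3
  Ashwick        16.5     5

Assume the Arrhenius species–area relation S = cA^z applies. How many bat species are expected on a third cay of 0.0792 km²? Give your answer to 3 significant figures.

z = ln(5/3) / ln(16.5/0.712) = 0.5108 / 3.1430 = 0.1625
c = 3 / 0.712^0.1625 = 3 / 0.9463 = 3.17
S₃ = 3.17 × 0.0792^0.1625 = 3.17 × 0.6622 ≈ 2.099

2.10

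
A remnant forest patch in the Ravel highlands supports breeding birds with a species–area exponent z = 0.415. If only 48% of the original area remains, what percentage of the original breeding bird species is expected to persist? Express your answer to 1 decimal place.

S_new/S_old = (A_new/A_old)^z = 0.48^0.415
= exp(0.415 × ln 0.48) = exp(0.415 × -0.7340) = exp(-0.3046) ≈ 0.7374

73.7%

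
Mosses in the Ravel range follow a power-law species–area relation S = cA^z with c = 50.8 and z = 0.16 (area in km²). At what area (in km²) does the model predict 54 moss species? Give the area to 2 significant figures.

1.5 km²

54 = 50.8 × A^0.16  ⇒  A^0.16 = 54/50.8 = 1.063
ln A = ln(1.063) / 0.16 = 0.0611 / 0.16 = 0.3818
A = e^0.3818 ≈ 1.465 km²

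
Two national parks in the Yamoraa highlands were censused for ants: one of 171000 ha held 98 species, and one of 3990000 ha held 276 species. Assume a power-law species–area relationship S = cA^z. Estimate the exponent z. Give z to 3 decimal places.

0.329

Taking logs: ln S = ln c + z ln A, so z = (ln S₂ − ln S₁)/(ln A₂ − ln A₁).
z = ln(276/98) / ln(3990000/171000) = ln(2.816) / ln(23.33) = 1.0354 / 3.1499 = 0.3287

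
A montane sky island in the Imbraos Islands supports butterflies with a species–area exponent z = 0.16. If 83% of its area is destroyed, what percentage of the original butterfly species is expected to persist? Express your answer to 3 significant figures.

75.3%

S_new/S_old = (A_new/A_old)^z = 0.17^0.16
= exp(0.16 × ln 0.17) = exp(0.16 × -1.7720) = exp(-0.2835) ≈ 0.7531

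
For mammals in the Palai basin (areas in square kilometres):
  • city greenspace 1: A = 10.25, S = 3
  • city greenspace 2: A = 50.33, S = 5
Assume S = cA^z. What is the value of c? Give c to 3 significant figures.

1.42

z = ln(S₂/S₁) / ln(A₂/A₁) = ln(5/3) / ln(50.33/10.25) = 0.5108 / 1.5913 = 0.3210
c = S₁ / A₁^z = 3 / 10.25^0.3210 = 3 / 2.111 = 1.421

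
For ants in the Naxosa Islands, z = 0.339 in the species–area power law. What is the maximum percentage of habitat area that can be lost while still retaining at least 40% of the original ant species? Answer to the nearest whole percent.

Need (A_new/A_old)^0.339 = 0.4, so A_new/A_old = 0.4^(1/0.339) = 0.4^2.95
ln(A_new/A_old) = ln 0.4 / 0.339 = -0.9163 / 0.339 = -2.7029
A_new/A_old = e^-2.7029 ≈ 0.06701
Fraction that can be lost = 1 − 0.06701 = 0.933

93%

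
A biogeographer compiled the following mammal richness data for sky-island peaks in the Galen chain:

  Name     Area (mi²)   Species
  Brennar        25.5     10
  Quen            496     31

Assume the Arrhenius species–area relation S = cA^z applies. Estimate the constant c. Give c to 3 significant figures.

z = ln(S₂/S₁) / ln(A₂/A₁) = ln(31/10) / ln(496/25.5) = 1.1314 / 2.9679 = 0.3812
c = S₁ / A₁^z = 10 / 25.5^0.3812 = 10 / 3.437 = 2.909

2.91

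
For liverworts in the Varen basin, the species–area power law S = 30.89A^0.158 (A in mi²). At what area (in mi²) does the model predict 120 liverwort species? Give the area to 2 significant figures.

120 = 30.89 × A^0.158  ⇒  A^0.158 = 120/30.89 = 3.885
ln A = ln(3.885) / 0.158 = 1.3571 / 0.158 = 8.5890
A = e^8.5890 ≈ 5372 mi²

5400 mi²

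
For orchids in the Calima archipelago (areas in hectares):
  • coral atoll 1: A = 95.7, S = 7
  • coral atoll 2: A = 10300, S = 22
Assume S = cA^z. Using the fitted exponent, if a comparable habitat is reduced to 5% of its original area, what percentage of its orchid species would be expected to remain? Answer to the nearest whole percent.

48%

z = ln(22/7) / ln(10300/95.7) = 1.1451 / 4.6787 = 0.2448
S_new/S_old = (A_new/A_old)^z = 0.05^0.2448 = exp(0.2448 × -2.9957) = 0.4804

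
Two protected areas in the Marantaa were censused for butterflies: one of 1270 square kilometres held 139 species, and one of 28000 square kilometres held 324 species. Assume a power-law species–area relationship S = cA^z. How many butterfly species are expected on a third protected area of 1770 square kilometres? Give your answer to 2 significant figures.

150

z = ln(324/139) / ln(28000/1270) = 0.8463 / 3.0932 = 0.2736
c = 139 / 1270^0.2736 = 139 / 7.066 = 19.67
S₃ = 19.67 × 1770^0.2736 = 19.67 × 7.738 ≈ 152.2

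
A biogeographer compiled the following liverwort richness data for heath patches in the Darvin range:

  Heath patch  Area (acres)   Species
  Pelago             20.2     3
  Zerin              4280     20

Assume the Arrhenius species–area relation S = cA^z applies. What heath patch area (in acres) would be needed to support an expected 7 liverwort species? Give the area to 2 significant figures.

z = ln(20/3) / ln(4280/20.2) = 1.8971 / 5.3560 = 0.3542
c = 3 / 20.2^0.3542 = 3 / 2.9 = 1.035
A = (7/1.035)^(1/0.3542) ⇒ ln A = ln(6.766)/0.3542 = 5.3978
A = e^5.3978 ≈ 220.9 acres

220 acres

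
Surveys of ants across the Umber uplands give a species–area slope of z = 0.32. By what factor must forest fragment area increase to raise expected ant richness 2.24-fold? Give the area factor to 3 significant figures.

(A₂/A₁)^0.32 = 2.24, so A₂/A₁ = 2.24^(1/0.32) = 2.24^3.125
ln(A₂/A₁) = ln 2.24 / 0.32 = 0.8065 / 0.32 = 2.5202
A₂/A₁ = e^2.5202 ≈ 12.43

12.4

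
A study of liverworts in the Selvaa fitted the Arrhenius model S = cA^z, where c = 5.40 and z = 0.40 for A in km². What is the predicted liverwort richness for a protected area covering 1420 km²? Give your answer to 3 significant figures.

98.5

S = 5.4 × 1420^0.4 = 5.4 × 18.24 ≈ 98.47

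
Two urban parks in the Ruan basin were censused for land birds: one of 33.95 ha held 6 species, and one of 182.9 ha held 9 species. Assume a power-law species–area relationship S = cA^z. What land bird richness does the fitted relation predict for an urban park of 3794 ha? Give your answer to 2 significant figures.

z = ln(9/6) / ln(182.9/33.95) = 0.4055 / 1.6841 = 0.2408
c = 6 / 33.95^0.2408 = 6 / 2.337 = 2.568
S₃ = 2.568 × 3794^0.2408 = 2.568 × 7.273 ≈ 18.68

19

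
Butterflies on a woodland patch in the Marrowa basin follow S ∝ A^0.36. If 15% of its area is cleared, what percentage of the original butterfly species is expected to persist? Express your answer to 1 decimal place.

S_new/S_old = (A_new/A_old)^z = 0.85^0.36
= exp(0.36 × ln 0.85) = exp(0.36 × -0.1625) = exp(-0.0585) ≈ 0.9432

94.3%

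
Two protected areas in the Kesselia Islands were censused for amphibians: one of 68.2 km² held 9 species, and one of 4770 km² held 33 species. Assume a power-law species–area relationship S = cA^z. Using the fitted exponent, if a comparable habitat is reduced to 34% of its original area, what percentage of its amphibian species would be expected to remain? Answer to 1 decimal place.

71.9%

z = ln(33/9) / ln(4770/68.2) = 1.2993 / 4.2477 = 0.3059
S_new/S_old = (A_new/A_old)^z = 0.34^0.3059 = exp(0.3059 × -1.0788) = 0.7189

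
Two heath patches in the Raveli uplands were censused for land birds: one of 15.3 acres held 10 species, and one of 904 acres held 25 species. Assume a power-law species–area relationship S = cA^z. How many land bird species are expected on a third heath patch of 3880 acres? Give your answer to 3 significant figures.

34.7

z = ln(25/10) / ln(904/15.3) = 0.9163 / 4.0790 = 0.2246
c = 10 / 15.3^0.2246 = 10 / 1.846 = 5.418
S₃ = 5.418 × 3880^0.2246 = 5.418 × 6.4 ≈ 34.68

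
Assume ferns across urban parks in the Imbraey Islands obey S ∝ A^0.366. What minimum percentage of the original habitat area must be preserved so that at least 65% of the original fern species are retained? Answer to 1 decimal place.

30.8%

Need (A_new/A_old)^0.366 = 0.65, so A_new/A_old = 0.65^(1/0.366) = 0.65^2.732
ln(A_new/A_old) = ln 0.65 / 0.366 = -0.4308 / 0.366 = -1.1770
A_new/A_old = e^-1.1770 ≈ 0.3082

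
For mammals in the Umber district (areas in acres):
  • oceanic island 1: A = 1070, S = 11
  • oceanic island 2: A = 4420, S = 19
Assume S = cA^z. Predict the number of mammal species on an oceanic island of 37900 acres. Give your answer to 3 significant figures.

43.5

z = ln(19/11) / ln(4420/1070) = 0.5465 / 1.4185 = 0.3853
c = 11 / 1070^0.3853 = 11 / 14.7 = 0.7485
S₃ = 0.7485 × 37900^0.3853 = 0.7485 × 58.1 ≈ 43.48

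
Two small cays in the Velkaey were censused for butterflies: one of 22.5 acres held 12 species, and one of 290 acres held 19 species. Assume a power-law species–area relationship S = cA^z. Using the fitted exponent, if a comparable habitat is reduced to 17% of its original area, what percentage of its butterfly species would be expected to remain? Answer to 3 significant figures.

72.7%

z = ln(19/12) / ln(290/22.5) = 0.4595 / 2.5564 = 0.1798
S_new/S_old = (A_new/A_old)^z = 0.17^0.1798 = exp(0.1798 × -1.7720) = 0.7272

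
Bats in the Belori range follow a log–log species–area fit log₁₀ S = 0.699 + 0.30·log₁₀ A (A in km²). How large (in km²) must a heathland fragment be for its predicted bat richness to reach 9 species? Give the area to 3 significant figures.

7.09 km²

9 = 5 × A^0.3  ⇒  A^0.3 = 9/5 = 1.8
ln A = ln(1.8) / 0.3 = 0.5877 / 0.3 = 1.9591
A = e^1.9591 ≈ 7.093 km²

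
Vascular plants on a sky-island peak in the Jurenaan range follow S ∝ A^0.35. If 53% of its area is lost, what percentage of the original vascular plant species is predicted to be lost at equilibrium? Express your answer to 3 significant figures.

S_new/S_old = (A_new/A_old)^z = 0.47^0.35
= exp(0.35 × ln 0.47) = exp(0.35 × -0.7550) = exp(-0.2643) ≈ 0.7678
Fraction lost = 1 − 0.7678 = 0.2322

23.2%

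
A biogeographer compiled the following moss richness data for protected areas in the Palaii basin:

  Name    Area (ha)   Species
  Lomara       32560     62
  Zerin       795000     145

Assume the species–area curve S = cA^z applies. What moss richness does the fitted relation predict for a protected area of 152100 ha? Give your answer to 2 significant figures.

93

z = ln(145/62) / ln(795000/32560) = 0.8496 / 3.1953 = 0.2659
c = 62 / 32560^0.2659 = 62 / 15.85 = 3.913
S₃ = 3.913 × 152100^0.2659 = 3.913 × 23.87 ≈ 93.41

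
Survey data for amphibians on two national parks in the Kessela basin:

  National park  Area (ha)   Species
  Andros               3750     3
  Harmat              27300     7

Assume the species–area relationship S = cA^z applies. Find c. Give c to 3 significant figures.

0.0895

z = ln(S₂/S₁) / ln(A₂/A₁) = ln(7/3) / ln(27300/3750) = 0.8473 / 1.9851 = 0.4268
c = S₁ / A₁^z = 3 / 3750^0.4268 = 3 / 33.53 = 0.08946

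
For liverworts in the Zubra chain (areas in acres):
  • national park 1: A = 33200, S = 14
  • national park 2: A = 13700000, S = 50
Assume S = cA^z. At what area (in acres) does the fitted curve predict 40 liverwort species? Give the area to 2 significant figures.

z = ln(50/14) / ln(13700000/33200) = 1.2730 / 6.0226 = 0.2114
c = 14 / 33200^0.2114 = 14 / 9.028 = 1.551
A = (40/1.551)^(1/0.2114) ⇒ ln A = ln(25.8)/0.2114 = 15.3772
A = e^15.3772 ≈ 4766768 acres

4800000 acres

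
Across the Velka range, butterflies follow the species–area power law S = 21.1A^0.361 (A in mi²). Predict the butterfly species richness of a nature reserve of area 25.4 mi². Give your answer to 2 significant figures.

S = 21.1 × 25.4^0.361
ln S = ln 21.1 + 0.361 × ln 25.4 = 3.0493 + 0.361 × 3.2347 = 4.2170
S = e^4.2170 ≈ 67.83

68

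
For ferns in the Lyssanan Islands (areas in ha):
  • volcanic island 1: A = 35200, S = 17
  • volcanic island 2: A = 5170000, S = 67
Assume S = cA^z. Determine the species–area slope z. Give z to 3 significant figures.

Taking logs: ln S = ln c + z ln A, so z = (ln S₂ − ln S₁)/(ln A₂ − ln A₁).
z = ln(67/17) / ln(5170000/35200) = ln(3.941) / ln(146.9) = 1.3715 / 4.9896 = 0.2749

0.275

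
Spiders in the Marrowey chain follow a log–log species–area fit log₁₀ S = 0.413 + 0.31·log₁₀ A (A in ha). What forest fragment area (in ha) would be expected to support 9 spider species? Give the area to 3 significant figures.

55.7 ha

9 = 2.588 × A^0.31  ⇒  A^0.31 = 9/2.588 = 3.477
ln A = ln(3.477) / 0.31 = 1.2463 / 0.31 = 4.0202
A = e^4.0202 ≈ 55.71 ha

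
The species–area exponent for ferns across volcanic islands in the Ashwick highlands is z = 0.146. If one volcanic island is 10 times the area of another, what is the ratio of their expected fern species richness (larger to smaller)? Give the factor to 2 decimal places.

1.40

S₂/S₁ = (A₂/A₁)^z = 10^0.146
ln(S₂/S₁) = 0.146 × ln 10 = 0.146 × 2.3026 = 0.3362
S₂/S₁ = e^0.3362 ≈ 1.4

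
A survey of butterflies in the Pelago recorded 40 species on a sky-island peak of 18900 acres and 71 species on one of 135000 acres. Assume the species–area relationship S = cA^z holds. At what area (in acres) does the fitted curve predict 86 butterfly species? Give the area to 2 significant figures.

z = ln(71/40) / ln(135000/18900) = 0.5738 / 1.9661 = 0.2918
c = 40 / 18900^0.2918 = 40 / 17.7 = 2.259
A = (86/2.259)^(1/0.2918) ⇒ ln A = ln(38.06)/0.2918 = 12.4698
A = e^12.4698 ≈ 260348 acres

260000 acres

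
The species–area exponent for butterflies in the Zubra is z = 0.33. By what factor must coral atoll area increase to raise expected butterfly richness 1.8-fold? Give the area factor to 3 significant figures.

5.94

(A₂/A₁)^0.33 = 1.8, so A₂/A₁ = 1.8^(1/0.33) = 1.8^3.03
ln(A₂/A₁) = ln 1.8 / 0.33 = 0.5878 / 0.33 = 1.7812
A₂/A₁ = e^1.7812 ≈ 5.937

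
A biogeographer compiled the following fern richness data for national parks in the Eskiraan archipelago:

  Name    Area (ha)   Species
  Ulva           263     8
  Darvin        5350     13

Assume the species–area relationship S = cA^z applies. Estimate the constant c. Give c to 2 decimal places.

z = ln(S₂/S₁) / ln(A₂/A₁) = ln(13/8) / ln(5350/263) = 0.4855 / 3.0127 = 0.1612
c = S₁ / A₁^z = 8 / 263^0.1612 = 8 / 2.455 = 3.259

3.26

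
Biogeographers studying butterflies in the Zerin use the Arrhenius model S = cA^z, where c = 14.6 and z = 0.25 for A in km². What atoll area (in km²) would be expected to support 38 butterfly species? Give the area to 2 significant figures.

46 km²

38 = 14.6 × A^0.25  ⇒  A^0.25 = 38/14.6 = 2.603
ln A = ln(2.603) / 0.25 = 0.9566 / 0.25 = 3.8263
A = e^3.8263 ≈ 45.89 km²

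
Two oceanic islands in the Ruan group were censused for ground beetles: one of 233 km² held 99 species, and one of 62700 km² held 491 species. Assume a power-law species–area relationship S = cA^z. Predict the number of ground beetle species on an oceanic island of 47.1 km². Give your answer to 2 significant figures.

z = ln(491/99) / ln(62700/233) = 1.6013 / 5.5951 = 0.2862
c = 99 / 233^0.2862 = 99 / 4.759 = 20.8
S₃ = 20.8 × 47.1^0.2862 = 20.8 × 3.012 ≈ 62.65

63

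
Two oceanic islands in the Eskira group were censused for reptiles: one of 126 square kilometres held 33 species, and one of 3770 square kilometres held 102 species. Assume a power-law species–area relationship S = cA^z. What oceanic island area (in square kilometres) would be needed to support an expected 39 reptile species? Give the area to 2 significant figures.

z = ln(102/33) / ln(3770/126) = 1.1285 / 3.3985 = 0.3320
c = 33 / 126^0.3320 = 33 / 4.982 = 6.624
A = (39/6.624)^(1/0.3320) ⇒ ln A = ln(5.888)/0.3320 = 5.3394
A = e^5.3394 ≈ 208.4 square kilometres

210 square kilometres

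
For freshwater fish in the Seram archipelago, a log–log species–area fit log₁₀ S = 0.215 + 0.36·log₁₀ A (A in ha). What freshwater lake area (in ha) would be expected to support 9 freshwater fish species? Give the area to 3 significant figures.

9 = 1.641 × A^0.36  ⇒  A^0.36 = 9/1.641 = 5.486
ln A = ln(5.486) / 0.36 = 1.7022 / 0.36 = 4.7282
A = e^4.7282 ≈ 113.1 ha

113 ha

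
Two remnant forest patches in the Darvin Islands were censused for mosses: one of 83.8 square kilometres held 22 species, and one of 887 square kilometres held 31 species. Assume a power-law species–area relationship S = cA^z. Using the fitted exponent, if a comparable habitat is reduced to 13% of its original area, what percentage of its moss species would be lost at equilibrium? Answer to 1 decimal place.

z = ln(31/22) / ln(887/83.8) = 0.3429 / 2.3594 = 0.1454
S_new/S_old = (A_new/A_old)^z = 0.13^0.1454 = exp(0.1454 × -2.0402) = 0.7434
Fraction lost = 1 − 0.7434 = 0.2566

25.7%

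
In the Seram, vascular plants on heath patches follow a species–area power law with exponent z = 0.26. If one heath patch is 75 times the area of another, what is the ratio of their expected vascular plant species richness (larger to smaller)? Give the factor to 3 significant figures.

S₂/S₁ = (A₂/A₁)^z = 75^0.26
ln(S₂/S₁) = 0.26 × ln 75 = 0.26 × 4.3175 = 1.1225
S₂/S₁ = e^1.1225 ≈ 3.073

3.07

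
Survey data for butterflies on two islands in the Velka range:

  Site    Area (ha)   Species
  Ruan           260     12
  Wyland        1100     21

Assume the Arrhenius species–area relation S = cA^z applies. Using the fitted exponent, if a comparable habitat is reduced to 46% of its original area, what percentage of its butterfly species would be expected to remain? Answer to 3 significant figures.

74.0%

z = ln(21/12) / ln(1100/260) = 0.5596 / 1.4424 = 0.3880
S_new/S_old = (A_new/A_old)^z = 0.46^0.3880 = exp(0.3880 × -0.7765) = 0.7399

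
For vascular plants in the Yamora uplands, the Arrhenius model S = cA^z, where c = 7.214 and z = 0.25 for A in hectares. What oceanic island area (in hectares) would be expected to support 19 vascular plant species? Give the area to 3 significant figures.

48.1 hectares

19 = 7.214 × A^0.25  ⇒  A^0.25 = 19/7.214 = 2.634
ln A = ln(2.634) / 0.25 = 0.9684 / 0.25 = 3.8737
A = e^3.8737 ≈ 48.12 hectares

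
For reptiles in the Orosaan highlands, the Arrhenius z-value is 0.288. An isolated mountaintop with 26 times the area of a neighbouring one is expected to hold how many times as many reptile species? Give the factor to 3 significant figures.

S₂/S₁ = (A₂/A₁)^z = 26^0.288
ln(S₂/S₁) = 0.288 × ln 26 = 0.288 × 3.2581 = 0.9383
S₂/S₁ = e^0.9383 ≈ 2.556

2.56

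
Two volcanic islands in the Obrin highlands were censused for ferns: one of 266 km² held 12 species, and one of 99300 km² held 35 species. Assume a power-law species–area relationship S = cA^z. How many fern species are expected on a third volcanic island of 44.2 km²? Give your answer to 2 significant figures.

z = ln(35/12) / ln(99300/266) = 1.0704 / 5.9224 = 0.1807
c = 12 / 266^0.1807 = 12 / 2.743 = 4.374
S₃ = 4.374 × 44.2^0.1807 = 4.374 × 1.983 ≈ 8.676

8.7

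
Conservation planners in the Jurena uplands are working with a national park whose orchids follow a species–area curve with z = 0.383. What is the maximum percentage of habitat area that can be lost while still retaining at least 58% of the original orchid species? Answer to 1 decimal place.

75.9%

Need (A_new/A_old)^0.383 = 0.58, so A_new/A_old = 0.58^(1/0.383) = 0.58^2.611
ln(A_new/A_old) = ln 0.58 / 0.383 = -0.5447 / 0.383 = -1.4223
A_new/A_old = e^-1.4223 ≈ 0.2412
Fraction that can be lost = 1 − 0.2412 = 0.7588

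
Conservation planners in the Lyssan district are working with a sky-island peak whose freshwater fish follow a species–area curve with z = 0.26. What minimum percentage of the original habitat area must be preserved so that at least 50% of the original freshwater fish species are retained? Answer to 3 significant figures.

Need (A_new/A_old)^0.26 = 0.5, so A_new/A_old = 0.5^(1/0.26) = 0.5^3.846
ln(A_new/A_old) = ln 0.5 / 0.26 = -0.6931 / 0.26 = -2.6660
A_new/A_old = e^-2.6660 ≈ 0.06953

6.95%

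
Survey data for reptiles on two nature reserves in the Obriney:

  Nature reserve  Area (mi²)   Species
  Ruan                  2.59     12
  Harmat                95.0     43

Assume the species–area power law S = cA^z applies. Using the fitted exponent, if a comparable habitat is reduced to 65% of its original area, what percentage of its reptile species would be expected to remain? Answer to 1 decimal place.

85.8%

z = ln(43/12) / ln(95/2.59) = 1.2763 / 3.6022 = 0.3543
S_new/S_old = (A_new/A_old)^z = 0.65^0.3543 = exp(0.3543 × -0.4308) = 0.8584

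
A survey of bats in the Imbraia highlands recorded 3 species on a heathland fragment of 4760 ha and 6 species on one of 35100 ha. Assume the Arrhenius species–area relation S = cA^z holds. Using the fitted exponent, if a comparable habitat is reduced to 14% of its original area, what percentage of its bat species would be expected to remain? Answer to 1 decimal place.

50.6%

z = ln(6/3) / ln(35100/4760) = 0.6931 / 1.9980 = 0.3469
S_new/S_old = (A_new/A_old)^z = 0.14^0.3469 = exp(0.3469 × -1.9661) = 0.5056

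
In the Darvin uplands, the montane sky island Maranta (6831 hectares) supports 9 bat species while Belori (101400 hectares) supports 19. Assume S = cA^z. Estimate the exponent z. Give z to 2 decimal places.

Taking logs: ln S = ln c + z ln A, so z = (ln S₂ − ln S₁)/(ln A₂ − ln A₁).
z = ln(19/9) / ln(101400/6831) = ln(2.111) / ln(14.84) = 0.7472 / 2.6976 = 0.2770

0.28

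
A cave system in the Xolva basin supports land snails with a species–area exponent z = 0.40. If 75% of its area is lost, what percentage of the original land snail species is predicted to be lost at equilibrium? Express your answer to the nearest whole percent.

S_new/S_old = (A_new/A_old)^z = 0.25^0.4
= exp(0.4 × ln 0.25) = exp(0.4 × -1.3863) = exp(-0.5545) ≈ 0.5743
Fraction lost = 1 − 0.5743 = 0.4257

43%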